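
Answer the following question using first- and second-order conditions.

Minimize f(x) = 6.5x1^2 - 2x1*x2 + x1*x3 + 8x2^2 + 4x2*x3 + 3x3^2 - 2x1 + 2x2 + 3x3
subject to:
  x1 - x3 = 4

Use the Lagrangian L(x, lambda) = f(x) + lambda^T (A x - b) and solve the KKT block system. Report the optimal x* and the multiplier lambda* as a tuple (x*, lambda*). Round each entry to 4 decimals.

Form the Lagrangian:
  L(x, lambda) = (1/2) x^T Q x + c^T x + lambda^T (A x - b)
Stationarity (grad_x L = 0): Q x + c + A^T lambda = 0.
Primal feasibility: A x = b.

This gives the KKT block system:
  [ Q   A^T ] [ x     ]   [-c ]
  [ A    0  ] [ lambda ] = [ b ]

Solving the linear system:
  x*      = (1.2169, 0.7229, -2.7831)
  lambda* = (-9.5904)
  f(x*)   = 14.512

x* = (1.2169, 0.7229, -2.7831), lambda* = (-9.5904)


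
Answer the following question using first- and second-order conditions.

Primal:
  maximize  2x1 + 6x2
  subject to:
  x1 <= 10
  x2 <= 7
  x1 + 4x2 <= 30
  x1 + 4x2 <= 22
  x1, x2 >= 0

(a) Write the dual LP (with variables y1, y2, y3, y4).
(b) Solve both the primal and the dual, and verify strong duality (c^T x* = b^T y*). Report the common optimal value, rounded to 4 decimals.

The standard primal-dual pair for 'max c^T x s.t. A x <= b, x >= 0' is:
  Dual:  min b^T y  s.t.  A^T y >= c,  y >= 0.

So the dual LP is:
  minimize  10y1 + 7y2 + 30y3 + 22y4
  subject to:
    y1 + y3 + y4 >= 2
    y2 + 4y3 + 4y4 >= 6
    y1, y2, y3, y4 >= 0

Solving the primal: x* = (10, 3).
  primal value c^T x* = 38.
Solving the dual: y* = (0.5, 0, 0, 1.5).
  dual value b^T y* = 38.
Strong duality: c^T x* = b^T y*. Confirmed.

38


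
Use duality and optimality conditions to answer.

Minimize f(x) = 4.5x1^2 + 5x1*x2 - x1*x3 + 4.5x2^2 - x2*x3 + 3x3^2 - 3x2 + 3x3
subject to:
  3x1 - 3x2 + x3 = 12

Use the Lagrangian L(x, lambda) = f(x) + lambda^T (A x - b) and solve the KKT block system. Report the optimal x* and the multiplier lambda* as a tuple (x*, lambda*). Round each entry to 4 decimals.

Form the Lagrangian:
  L(x, lambda) = (1/2) x^T Q x + c^T x + lambda^T (A x - b)
Stationarity (grad_x L = 0): Q x + c + A^T lambda = 0.
Primal feasibility: A x = b.

This gives the KKT block system:
  [ Q   A^T ] [ x     ]   [-c ]
  [ A    0  ] [ lambda ] = [ b ]

Solving the linear system:
  x*      = (2.1012, -1.8779, 0.0627)
  lambda* = (-3.1527)
  f(x*)   = 21.8273

x* = (2.1012, -1.8779, 0.0627), lambda* = (-3.1527)


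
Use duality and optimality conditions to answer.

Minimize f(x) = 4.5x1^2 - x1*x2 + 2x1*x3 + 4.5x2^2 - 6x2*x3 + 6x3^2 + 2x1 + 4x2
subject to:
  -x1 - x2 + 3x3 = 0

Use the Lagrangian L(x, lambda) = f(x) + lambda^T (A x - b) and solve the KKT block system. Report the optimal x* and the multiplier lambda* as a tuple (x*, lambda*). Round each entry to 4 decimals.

Form the Lagrangian:
  L(x, lambda) = (1/2) x^T Q x + c^T x + lambda^T (A x - b)
Stationarity (grad_x L = 0): Q x + c + A^T lambda = 0.
Primal feasibility: A x = b.

This gives the KKT block system:
  [ Q   A^T ] [ x     ]   [-c ]
  [ A    0  ] [ lambda ] = [ b ]

Solving the linear system:
  x*      = (-0.2287, -0.6677, -0.2988)
  lambda* = (0.0122)
  f(x*)   = -1.564

x* = (-0.2287, -0.6677, -0.2988), lambda* = (0.0122)


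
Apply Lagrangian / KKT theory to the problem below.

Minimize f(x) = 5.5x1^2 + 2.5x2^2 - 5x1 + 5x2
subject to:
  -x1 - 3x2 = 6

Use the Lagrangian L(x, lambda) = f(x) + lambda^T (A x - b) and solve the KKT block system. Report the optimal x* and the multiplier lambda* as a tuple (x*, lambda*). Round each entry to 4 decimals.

Form the Lagrangian:
  L(x, lambda) = (1/2) x^T Q x + c^T x + lambda^T (A x - b)
Stationarity (grad_x L = 0): Q x + c + A^T lambda = 0.
Primal feasibility: A x = b.

This gives the KKT block system:
  [ Q   A^T ] [ x     ]   [-c ]
  [ A    0  ] [ lambda ] = [ b ]

Solving the linear system:
  x*      = (0.2885, -2.0962)
  lambda* = (-1.8269)
  f(x*)   = -0.4808

x* = (0.2885, -2.0962), lambda* = (-1.8269)


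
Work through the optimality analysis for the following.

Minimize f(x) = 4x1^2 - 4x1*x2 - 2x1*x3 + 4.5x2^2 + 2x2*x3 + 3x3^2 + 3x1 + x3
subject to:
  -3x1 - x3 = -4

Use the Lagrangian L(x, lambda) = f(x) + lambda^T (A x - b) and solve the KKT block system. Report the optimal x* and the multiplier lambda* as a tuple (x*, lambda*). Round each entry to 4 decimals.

Form the Lagrangian:
  L(x, lambda) = (1/2) x^T Q x + c^T x + lambda^T (A x - b)
Stationarity (grad_x L = 0): Q x + c + A^T lambda = 0.
Primal feasibility: A x = b.

This gives the KKT block system:
  [ Q   A^T ] [ x     ]   [-c ]
  [ A    0  ] [ lambda ] = [ b ]

Solving the linear system:
  x*      = (1.1307, 0.3675, 0.6078)
  lambda* = (3.1201)
  f(x*)   = 8.2403

x* = (1.1307, 0.3675, 0.6078), lambda* = (3.1201)


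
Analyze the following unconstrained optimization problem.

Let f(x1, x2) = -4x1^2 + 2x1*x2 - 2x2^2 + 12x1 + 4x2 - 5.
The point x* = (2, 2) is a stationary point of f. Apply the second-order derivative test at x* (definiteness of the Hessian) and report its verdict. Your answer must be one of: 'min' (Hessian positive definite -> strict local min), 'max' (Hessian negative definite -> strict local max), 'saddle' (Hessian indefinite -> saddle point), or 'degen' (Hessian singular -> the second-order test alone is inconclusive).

Compute the Hessian H = grad^2 f:
  H = [[-8, 2], [2, -4]]
Verify stationarity: grad f(x*) = H x* + g = (0, 0).
Eigenvalues of H: -8.8284, -3.1716.
Both eigenvalues < 0, so H is negative definite -> x* is a strict local max.

max


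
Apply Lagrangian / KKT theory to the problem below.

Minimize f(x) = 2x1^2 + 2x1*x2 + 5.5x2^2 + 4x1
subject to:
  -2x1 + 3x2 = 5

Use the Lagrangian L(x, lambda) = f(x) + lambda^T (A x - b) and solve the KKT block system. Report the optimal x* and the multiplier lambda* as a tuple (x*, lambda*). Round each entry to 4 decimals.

Form the Lagrangian:
  L(x, lambda) = (1/2) x^T Q x + c^T x + lambda^T (A x - b)
Stationarity (grad_x L = 0): Q x + c + A^T lambda = 0.
Primal feasibility: A x = b.

This gives the KKT block system:
  [ Q   A^T ] [ x     ]   [-c ]
  [ A    0  ] [ lambda ] = [ b ]

Solving the linear system:
  x*      = (-1.6923, 0.5385)
  lambda* = (-0.8462)
  f(x*)   = -1.2692

x* = (-1.6923, 0.5385), lambda* = (-0.8462)


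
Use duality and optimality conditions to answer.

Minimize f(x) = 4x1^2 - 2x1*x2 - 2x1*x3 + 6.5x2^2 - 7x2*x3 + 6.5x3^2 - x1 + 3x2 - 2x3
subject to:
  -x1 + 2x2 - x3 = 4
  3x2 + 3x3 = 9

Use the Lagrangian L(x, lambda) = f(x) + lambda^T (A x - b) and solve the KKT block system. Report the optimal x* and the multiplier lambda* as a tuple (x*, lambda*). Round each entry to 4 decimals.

Form the Lagrangian:
  L(x, lambda) = (1/2) x^T Q x + c^T x + lambda^T (A x - b)
Stationarity (grad_x L = 0): Q x + c + A^T lambda = 0.
Primal feasibility: A x = b.

This gives the KKT block system:
  [ Q   A^T ] [ x     ]   [-c ]
  [ A    0  ] [ lambda ] = [ b ]

Solving the linear system:
  x*      = (-0.4643, 2.1786, 0.8214)
  lambda* = (-10.7143, -1.6905)
  f(x*)   = 31.7143

x* = (-0.4643, 2.1786, 0.8214), lambda* = (-10.7143, -1.6905)


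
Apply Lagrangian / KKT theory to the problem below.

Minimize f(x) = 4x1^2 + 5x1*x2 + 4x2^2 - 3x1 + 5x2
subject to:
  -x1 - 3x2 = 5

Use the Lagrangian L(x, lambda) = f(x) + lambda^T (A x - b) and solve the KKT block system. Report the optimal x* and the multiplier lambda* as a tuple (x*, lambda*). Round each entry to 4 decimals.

Form the Lagrangian:
  L(x, lambda) = (1/2) x^T Q x + c^T x + lambda^T (A x - b)
Stationarity (grad_x L = 0): Q x + c + A^T lambda = 0.
Primal feasibility: A x = b.

This gives the KKT block system:
  [ Q   A^T ] [ x     ]   [-c ]
  [ A    0  ] [ lambda ] = [ b ]

Solving the linear system:
  x*      = (1.54, -2.18)
  lambda* = (-1.58)
  f(x*)   = -3.81

x* = (1.54, -2.18), lambda* = (-1.58)


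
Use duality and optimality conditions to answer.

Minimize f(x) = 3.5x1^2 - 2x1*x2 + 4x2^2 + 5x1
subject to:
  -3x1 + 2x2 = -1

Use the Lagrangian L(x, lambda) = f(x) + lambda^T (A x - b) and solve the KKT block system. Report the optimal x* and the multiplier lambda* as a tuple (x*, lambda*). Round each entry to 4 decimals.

Form the Lagrangian:
  L(x, lambda) = (1/2) x^T Q x + c^T x + lambda^T (A x - b)
Stationarity (grad_x L = 0): Q x + c + A^T lambda = 0.
Primal feasibility: A x = b.

This gives the KKT block system:
  [ Q   A^T ] [ x     ]   [-c ]
  [ A    0  ] [ lambda ] = [ b ]

Solving the linear system:
  x*      = (0, -0.5)
  lambda* = (2)
  f(x*)   = 1

x* = (0, -0.5), lambda* = (2)


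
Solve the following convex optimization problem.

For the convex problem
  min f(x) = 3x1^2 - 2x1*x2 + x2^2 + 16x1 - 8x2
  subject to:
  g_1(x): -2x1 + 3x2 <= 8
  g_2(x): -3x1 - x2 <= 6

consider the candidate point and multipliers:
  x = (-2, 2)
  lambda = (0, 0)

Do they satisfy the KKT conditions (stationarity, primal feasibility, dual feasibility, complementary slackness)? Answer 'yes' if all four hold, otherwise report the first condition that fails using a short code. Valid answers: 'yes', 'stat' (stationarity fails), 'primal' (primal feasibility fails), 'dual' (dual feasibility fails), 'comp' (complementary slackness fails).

Gradient of f: grad f(x) = Q x + c = (0, 0)
Constraint values g_i(x) = a_i^T x - b_i:
  g_1((-2, 2)) = 2
  g_2((-2, 2)) = -2
Stationarity residual: grad f(x) + sum_i lambda_i a_i = (0, 0)
  -> stationarity OK
Primal feasibility (all g_i <= 0): FAILS
Dual feasibility (all lambda_i >= 0): OK
Complementary slackness (lambda_i * g_i(x) = 0 for all i): OK

Verdict: the first failing condition is primal_feasibility -> primal.

primal


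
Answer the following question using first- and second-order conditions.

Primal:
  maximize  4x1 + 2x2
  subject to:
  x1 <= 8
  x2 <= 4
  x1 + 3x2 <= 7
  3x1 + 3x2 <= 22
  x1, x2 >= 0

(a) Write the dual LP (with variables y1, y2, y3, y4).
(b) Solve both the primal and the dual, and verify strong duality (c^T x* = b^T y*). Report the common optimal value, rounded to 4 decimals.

The standard primal-dual pair for 'max c^T x s.t. A x <= b, x >= 0' is:
  Dual:  min b^T y  s.t.  A^T y >= c,  y >= 0.

So the dual LP is:
  minimize  8y1 + 4y2 + 7y3 + 22y4
  subject to:
    y1 + y3 + 3y4 >= 4
    y2 + 3y3 + 3y4 >= 2
    y1, y2, y3, y4 >= 0

Solving the primal: x* = (7, 0).
  primal value c^T x* = 28.
Solving the dual: y* = (0, 0, 4, 0).
  dual value b^T y* = 28.
Strong duality: c^T x* = b^T y*. Confirmed.

28


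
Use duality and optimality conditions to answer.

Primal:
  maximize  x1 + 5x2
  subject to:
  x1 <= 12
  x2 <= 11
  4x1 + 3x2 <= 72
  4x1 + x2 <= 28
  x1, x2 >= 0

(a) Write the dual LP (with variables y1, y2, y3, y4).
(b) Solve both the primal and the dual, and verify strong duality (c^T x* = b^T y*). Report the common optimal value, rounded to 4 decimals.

The standard primal-dual pair for 'max c^T x s.t. A x <= b, x >= 0' is:
  Dual:  min b^T y  s.t.  A^T y >= c,  y >= 0.

So the dual LP is:
  minimize  12y1 + 11y2 + 72y3 + 28y4
  subject to:
    y1 + 4y3 + 4y4 >= 1
    y2 + 3y3 + y4 >= 5
    y1, y2, y3, y4 >= 0

Solving the primal: x* = (4.25, 11).
  primal value c^T x* = 59.25.
Solving the dual: y* = (0, 4.75, 0, 0.25).
  dual value b^T y* = 59.25.
Strong duality: c^T x* = b^T y*. Confirmed.

59.25


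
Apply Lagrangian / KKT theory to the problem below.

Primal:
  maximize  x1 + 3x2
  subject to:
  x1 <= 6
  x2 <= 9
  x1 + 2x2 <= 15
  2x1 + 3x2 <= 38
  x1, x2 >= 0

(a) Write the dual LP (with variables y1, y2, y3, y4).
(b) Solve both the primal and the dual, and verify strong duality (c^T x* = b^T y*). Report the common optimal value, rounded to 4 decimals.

The standard primal-dual pair for 'max c^T x s.t. A x <= b, x >= 0' is:
  Dual:  min b^T y  s.t.  A^T y >= c,  y >= 0.

So the dual LP is:
  minimize  6y1 + 9y2 + 15y3 + 38y4
  subject to:
    y1 + y3 + 2y4 >= 1
    y2 + 2y3 + 3y4 >= 3
    y1, y2, y3, y4 >= 0

Solving the primal: x* = (0, 7.5).
  primal value c^T x* = 22.5.
Solving the dual: y* = (0, 0, 1.5, 0).
  dual value b^T y* = 22.5.
Strong duality: c^T x* = b^T y*. Confirmed.

22.5


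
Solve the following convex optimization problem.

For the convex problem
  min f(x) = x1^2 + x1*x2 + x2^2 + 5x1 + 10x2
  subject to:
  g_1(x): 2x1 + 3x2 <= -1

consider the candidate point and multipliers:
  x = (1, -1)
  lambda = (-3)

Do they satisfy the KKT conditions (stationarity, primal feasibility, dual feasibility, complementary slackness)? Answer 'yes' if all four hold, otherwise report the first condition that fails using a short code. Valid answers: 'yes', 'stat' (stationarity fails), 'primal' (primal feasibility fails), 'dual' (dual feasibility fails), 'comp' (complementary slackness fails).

Gradient of f: grad f(x) = Q x + c = (6, 9)
Constraint values g_i(x) = a_i^T x - b_i:
  g_1((1, -1)) = 0
Stationarity residual: grad f(x) + sum_i lambda_i a_i = (0, 0)
  -> stationarity OK
Primal feasibility (all g_i <= 0): OK
Dual feasibility (all lambda_i >= 0): FAILS
Complementary slackness (lambda_i * g_i(x) = 0 for all i): OK

Verdict: the first failing condition is dual_feasibility -> dual.

dual


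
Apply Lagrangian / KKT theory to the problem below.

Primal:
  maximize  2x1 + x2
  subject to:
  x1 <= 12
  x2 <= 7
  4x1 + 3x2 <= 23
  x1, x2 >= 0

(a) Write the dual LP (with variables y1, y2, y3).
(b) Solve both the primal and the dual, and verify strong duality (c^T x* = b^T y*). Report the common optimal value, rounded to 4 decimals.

The standard primal-dual pair for 'max c^T x s.t. A x <= b, x >= 0' is:
  Dual:  min b^T y  s.t.  A^T y >= c,  y >= 0.

So the dual LP is:
  minimize  12y1 + 7y2 + 23y3
  subject to:
    y1 + 4y3 >= 2
    y2 + 3y3 >= 1
    y1, y2, y3 >= 0

Solving the primal: x* = (5.75, 0).
  primal value c^T x* = 11.5.
Solving the dual: y* = (0, 0, 0.5).
  dual value b^T y* = 11.5.
Strong duality: c^T x* = b^T y*. Confirmed.

11.5


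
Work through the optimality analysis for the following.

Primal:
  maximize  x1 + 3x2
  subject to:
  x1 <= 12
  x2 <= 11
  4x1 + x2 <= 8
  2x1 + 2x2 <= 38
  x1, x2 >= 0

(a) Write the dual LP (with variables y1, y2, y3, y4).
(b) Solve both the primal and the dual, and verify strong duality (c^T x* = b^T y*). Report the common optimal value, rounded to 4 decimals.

The standard primal-dual pair for 'max c^T x s.t. A x <= b, x >= 0' is:
  Dual:  min b^T y  s.t.  A^T y >= c,  y >= 0.

So the dual LP is:
  minimize  12y1 + 11y2 + 8y3 + 38y4
  subject to:
    y1 + 4y3 + 2y4 >= 1
    y2 + y3 + 2y4 >= 3
    y1, y2, y3, y4 >= 0

Solving the primal: x* = (0, 8).
  primal value c^T x* = 24.
Solving the dual: y* = (0, 0, 3, 0).
  dual value b^T y* = 24.
Strong duality: c^T x* = b^T y*. Confirmed.

24


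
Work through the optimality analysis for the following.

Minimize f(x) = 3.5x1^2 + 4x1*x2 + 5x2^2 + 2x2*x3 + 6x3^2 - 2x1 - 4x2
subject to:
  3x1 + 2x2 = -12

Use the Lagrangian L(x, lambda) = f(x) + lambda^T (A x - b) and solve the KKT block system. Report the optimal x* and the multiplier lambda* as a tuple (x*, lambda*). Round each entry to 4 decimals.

Form the Lagrangian:
  L(x, lambda) = (1/2) x^T Q x + c^T x + lambda^T (A x - b)
Stationarity (grad_x L = 0): Q x + c + A^T lambda = 0.
Primal feasibility: A x = b.

This gives the KKT block system:
  [ Q   A^T ] [ x     ]   [-c ]
  [ A    0  ] [ lambda ] = [ b ]

Solving the linear system:
  x*      = (-4, 0, 0)
  lambda* = (10)
  f(x*)   = 64

x* = (-4, 0, 0), lambda* = (10)


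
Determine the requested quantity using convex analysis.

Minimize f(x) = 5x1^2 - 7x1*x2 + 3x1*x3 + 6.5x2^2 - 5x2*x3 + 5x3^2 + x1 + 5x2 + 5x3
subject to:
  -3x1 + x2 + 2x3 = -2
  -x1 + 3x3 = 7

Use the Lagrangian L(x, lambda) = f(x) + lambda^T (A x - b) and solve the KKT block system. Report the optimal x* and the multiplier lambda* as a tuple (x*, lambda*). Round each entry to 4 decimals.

Form the Lagrangian:
  L(x, lambda) = (1/2) x^T Q x + c^T x + lambda^T (A x - b)
Stationarity (grad_x L = 0): Q x + c + A^T lambda = 0.
Primal feasibility: A x = b.

This gives the KKT block system:
  [ Q   A^T ] [ x     ]   [-c ]
  [ A    0  ] [ lambda ] = [ b ]

Solving the linear system:
  x*      = (3.2813, 0.9898, 3.4271)
  lambda* = (22.2379, -29.5473)
  f(x*)   = 138.3363

x* = (3.2813, 0.9898, 3.4271), lambda* = (22.2379, -29.5473)


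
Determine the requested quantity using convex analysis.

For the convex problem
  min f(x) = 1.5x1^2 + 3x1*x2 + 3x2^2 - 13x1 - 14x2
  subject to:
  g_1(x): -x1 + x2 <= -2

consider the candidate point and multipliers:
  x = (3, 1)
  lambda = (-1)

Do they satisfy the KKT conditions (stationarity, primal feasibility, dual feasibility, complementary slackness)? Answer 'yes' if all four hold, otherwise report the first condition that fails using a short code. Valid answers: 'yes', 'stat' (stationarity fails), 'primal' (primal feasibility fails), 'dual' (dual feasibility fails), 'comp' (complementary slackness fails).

Gradient of f: grad f(x) = Q x + c = (-1, 1)
Constraint values g_i(x) = a_i^T x - b_i:
  g_1((3, 1)) = 0
Stationarity residual: grad f(x) + sum_i lambda_i a_i = (0, 0)
  -> stationarity OK
Primal feasibility (all g_i <= 0): OK
Dual feasibility (all lambda_i >= 0): FAILS
Complementary slackness (lambda_i * g_i(x) = 0 for all i): OK

Verdict: the first failing condition is dual_feasibility -> dual.

dual


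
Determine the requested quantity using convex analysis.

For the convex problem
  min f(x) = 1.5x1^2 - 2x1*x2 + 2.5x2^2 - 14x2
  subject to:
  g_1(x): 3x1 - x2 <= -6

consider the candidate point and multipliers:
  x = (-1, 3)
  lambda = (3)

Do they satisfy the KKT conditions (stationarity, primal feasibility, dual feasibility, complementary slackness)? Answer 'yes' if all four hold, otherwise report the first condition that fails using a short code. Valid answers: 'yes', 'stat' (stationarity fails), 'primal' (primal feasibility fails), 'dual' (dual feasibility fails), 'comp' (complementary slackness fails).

Gradient of f: grad f(x) = Q x + c = (-9, 3)
Constraint values g_i(x) = a_i^T x - b_i:
  g_1((-1, 3)) = 0
Stationarity residual: grad f(x) + sum_i lambda_i a_i = (0, 0)
  -> stationarity OK
Primal feasibility (all g_i <= 0): OK
Dual feasibility (all lambda_i >= 0): OK
Complementary slackness (lambda_i * g_i(x) = 0 for all i): OK

Verdict: yes, KKT holds.

yes


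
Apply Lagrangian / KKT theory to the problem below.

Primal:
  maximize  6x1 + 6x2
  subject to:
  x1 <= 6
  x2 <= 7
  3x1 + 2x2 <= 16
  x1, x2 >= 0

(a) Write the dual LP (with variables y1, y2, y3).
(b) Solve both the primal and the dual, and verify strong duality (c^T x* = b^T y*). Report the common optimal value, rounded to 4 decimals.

The standard primal-dual pair for 'max c^T x s.t. A x <= b, x >= 0' is:
  Dual:  min b^T y  s.t.  A^T y >= c,  y >= 0.

So the dual LP is:
  minimize  6y1 + 7y2 + 16y3
  subject to:
    y1 + 3y3 >= 6
    y2 + 2y3 >= 6
    y1, y2, y3 >= 0

Solving the primal: x* = (0.6667, 7).
  primal value c^T x* = 46.
Solving the dual: y* = (0, 2, 2).
  dual value b^T y* = 46.
Strong duality: c^T x* = b^T y*. Confirmed.

46


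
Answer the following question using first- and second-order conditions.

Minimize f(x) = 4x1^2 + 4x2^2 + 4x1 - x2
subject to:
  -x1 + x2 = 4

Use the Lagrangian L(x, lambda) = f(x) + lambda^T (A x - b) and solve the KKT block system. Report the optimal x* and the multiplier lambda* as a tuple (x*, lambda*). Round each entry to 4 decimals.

Form the Lagrangian:
  L(x, lambda) = (1/2) x^T Q x + c^T x + lambda^T (A x - b)
Stationarity (grad_x L = 0): Q x + c + A^T lambda = 0.
Primal feasibility: A x = b.

This gives the KKT block system:
  [ Q   A^T ] [ x     ]   [-c ]
  [ A    0  ] [ lambda ] = [ b ]

Solving the linear system:
  x*      = (-2.1875, 1.8125)
  lambda* = (-13.5)
  f(x*)   = 21.7188

x* = (-2.1875, 1.8125), lambda* = (-13.5)


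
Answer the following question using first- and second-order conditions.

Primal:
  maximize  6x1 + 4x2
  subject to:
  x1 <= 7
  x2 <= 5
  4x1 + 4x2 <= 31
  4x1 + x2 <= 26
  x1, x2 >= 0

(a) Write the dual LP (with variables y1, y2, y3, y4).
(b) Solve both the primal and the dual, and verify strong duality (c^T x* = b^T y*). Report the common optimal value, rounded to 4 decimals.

The standard primal-dual pair for 'max c^T x s.t. A x <= b, x >= 0' is:
  Dual:  min b^T y  s.t.  A^T y >= c,  y >= 0.

So the dual LP is:
  minimize  7y1 + 5y2 + 31y3 + 26y4
  subject to:
    y1 + 4y3 + 4y4 >= 6
    y2 + 4y3 + y4 >= 4
    y1, y2, y3, y4 >= 0

Solving the primal: x* = (6.0833, 1.6667).
  primal value c^T x* = 43.1667.
Solving the dual: y* = (0, 0, 0.8333, 0.6667).
  dual value b^T y* = 43.1667.
Strong duality: c^T x* = b^T y*. Confirmed.

43.1667


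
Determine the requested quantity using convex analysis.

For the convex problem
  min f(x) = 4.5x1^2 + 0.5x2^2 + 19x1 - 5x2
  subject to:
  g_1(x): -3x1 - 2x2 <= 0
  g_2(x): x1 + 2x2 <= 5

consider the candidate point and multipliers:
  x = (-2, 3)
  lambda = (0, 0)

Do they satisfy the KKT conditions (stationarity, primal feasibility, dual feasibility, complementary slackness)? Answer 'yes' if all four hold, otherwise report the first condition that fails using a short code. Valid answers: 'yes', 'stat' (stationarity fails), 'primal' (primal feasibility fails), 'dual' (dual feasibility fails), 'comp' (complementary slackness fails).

Gradient of f: grad f(x) = Q x + c = (1, -2)
Constraint values g_i(x) = a_i^T x - b_i:
  g_1((-2, 3)) = 0
  g_2((-2, 3)) = -1
Stationarity residual: grad f(x) + sum_i lambda_i a_i = (1, -2)
  -> stationarity FAILS
Primal feasibility (all g_i <= 0): OK
Dual feasibility (all lambda_i >= 0): OK
Complementary slackness (lambda_i * g_i(x) = 0 for all i): OK

Verdict: the first failing condition is stationarity -> stat.

stat


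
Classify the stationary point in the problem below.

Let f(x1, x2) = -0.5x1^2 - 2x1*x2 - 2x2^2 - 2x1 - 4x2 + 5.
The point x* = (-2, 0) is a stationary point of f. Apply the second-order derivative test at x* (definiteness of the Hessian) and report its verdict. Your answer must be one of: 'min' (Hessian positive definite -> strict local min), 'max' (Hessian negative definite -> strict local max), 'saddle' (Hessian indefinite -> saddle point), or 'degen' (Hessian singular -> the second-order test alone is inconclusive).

Compute the Hessian H = grad^2 f:
  H = [[-1, -2], [-2, -4]]
Verify stationarity: grad f(x*) = H x* + g = (0, 0).
Eigenvalues of H: -5, 0.
H has a zero eigenvalue (singular; negative semidefinite but not definite), so H is neither positive definite, negative definite, nor indefinite. The second-order test alone is inconclusive -> degen.
(Indeed, f is constant along the null direction of H through x*, so x* is not a strict local extremum.)

degen


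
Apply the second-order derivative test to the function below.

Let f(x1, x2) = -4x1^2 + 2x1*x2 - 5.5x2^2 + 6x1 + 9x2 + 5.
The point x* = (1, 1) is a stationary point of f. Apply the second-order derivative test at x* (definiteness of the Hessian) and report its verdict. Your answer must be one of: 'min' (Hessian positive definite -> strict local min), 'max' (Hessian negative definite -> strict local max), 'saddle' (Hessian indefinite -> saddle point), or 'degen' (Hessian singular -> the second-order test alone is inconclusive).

Compute the Hessian H = grad^2 f:
  H = [[-8, 2], [2, -11]]
Verify stationarity: grad f(x*) = H x* + g = (0, 0).
Eigenvalues of H: -12, -7.
Both eigenvalues < 0, so H is negative definite -> x* is a strict local max.

max


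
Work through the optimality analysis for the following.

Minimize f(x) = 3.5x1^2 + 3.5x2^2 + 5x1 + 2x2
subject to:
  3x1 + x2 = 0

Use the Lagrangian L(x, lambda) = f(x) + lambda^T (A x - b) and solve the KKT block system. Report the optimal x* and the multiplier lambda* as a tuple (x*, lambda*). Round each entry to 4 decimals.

Form the Lagrangian:
  L(x, lambda) = (1/2) x^T Q x + c^T x + lambda^T (A x - b)
Stationarity (grad_x L = 0): Q x + c + A^T lambda = 0.
Primal feasibility: A x = b.

This gives the KKT block system:
  [ Q   A^T ] [ x     ]   [-c ]
  [ A    0  ] [ lambda ] = [ b ]

Solving the linear system:
  x*      = (0.0143, -0.0429)
  lambda* = (-1.7)
  f(x*)   = -0.0071

x* = (0.0143, -0.0429), lambda* = (-1.7)


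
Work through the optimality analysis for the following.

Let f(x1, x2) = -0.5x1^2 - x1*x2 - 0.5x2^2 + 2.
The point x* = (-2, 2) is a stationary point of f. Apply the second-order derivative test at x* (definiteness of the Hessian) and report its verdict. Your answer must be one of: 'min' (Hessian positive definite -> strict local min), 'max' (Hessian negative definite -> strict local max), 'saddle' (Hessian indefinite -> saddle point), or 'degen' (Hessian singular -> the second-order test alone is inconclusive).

Compute the Hessian H = grad^2 f:
  H = [[-1, -1], [-1, -1]]
Verify stationarity: grad f(x*) = H x* + g = (0, 0).
Eigenvalues of H: -2, 0.
H has a zero eigenvalue (singular; negative semidefinite but not definite), so H is neither positive definite, negative definite, nor indefinite. The second-order test alone is inconclusive -> degen.
(Indeed, f is constant along the null direction of H through x*, so x* is not a strict local extremum.)

degen


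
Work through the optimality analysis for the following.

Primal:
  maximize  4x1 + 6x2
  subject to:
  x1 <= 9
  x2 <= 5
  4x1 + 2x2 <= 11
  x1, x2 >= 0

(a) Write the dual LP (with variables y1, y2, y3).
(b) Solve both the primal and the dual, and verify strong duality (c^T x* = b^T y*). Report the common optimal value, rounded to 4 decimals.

The standard primal-dual pair for 'max c^T x s.t. A x <= b, x >= 0' is:
  Dual:  min b^T y  s.t.  A^T y >= c,  y >= 0.

So the dual LP is:
  minimize  9y1 + 5y2 + 11y3
  subject to:
    y1 + 4y3 >= 4
    y2 + 2y3 >= 6
    y1, y2, y3 >= 0

Solving the primal: x* = (0.25, 5).
  primal value c^T x* = 31.
Solving the dual: y* = (0, 4, 1).
  dual value b^T y* = 31.
Strong duality: c^T x* = b^T y*. Confirmed.

31


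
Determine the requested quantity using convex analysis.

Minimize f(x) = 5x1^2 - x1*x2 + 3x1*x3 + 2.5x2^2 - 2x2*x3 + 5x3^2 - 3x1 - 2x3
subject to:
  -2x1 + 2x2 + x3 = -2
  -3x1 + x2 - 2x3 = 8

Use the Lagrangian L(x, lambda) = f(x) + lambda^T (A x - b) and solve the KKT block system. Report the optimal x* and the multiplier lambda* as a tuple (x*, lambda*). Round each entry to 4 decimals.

Form the Lagrangian:
  L(x, lambda) = (1/2) x^T Q x + c^T x + lambda^T (A x - b)
Stationarity (grad_x L = 0): Q x + c + A^T lambda = 0.
Primal feasibility: A x = b.

This gives the KKT block system:
  [ Q   A^T ] [ x     ]   [-c ]
  [ A    0  ] [ lambda ] = [ b ]

Solving the linear system:
  x*      = (-1.4194, -1.1872, -2.4645)
  lambda* = (5.5407, -11.4939)
  f(x*)   = 56.1101

x* = (-1.4194, -1.1872, -2.4645), lambda* = (5.5407, -11.4939)


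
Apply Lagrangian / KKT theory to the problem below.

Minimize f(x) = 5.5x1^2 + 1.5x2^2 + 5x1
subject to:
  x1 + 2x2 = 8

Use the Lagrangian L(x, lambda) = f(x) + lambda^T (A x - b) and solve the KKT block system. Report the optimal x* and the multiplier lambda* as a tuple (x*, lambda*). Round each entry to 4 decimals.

Form the Lagrangian:
  L(x, lambda) = (1/2) x^T Q x + c^T x + lambda^T (A x - b)
Stationarity (grad_x L = 0): Q x + c + A^T lambda = 0.
Primal feasibility: A x = b.

This gives the KKT block system:
  [ Q   A^T ] [ x     ]   [-c ]
  [ A    0  ] [ lambda ] = [ b ]

Solving the linear system:
  x*      = (0.0851, 3.9574)
  lambda* = (-5.9362)
  f(x*)   = 23.9574

x* = (0.0851, 3.9574), lambda* = (-5.9362)


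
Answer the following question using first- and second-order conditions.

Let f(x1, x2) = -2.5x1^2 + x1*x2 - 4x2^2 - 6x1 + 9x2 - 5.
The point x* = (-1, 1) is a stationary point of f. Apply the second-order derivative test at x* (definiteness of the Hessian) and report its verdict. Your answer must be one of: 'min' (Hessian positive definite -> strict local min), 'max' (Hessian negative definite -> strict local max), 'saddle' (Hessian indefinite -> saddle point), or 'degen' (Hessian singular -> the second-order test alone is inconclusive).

Compute the Hessian H = grad^2 f:
  H = [[-5, 1], [1, -8]]
Verify stationarity: grad f(x*) = H x* + g = (0, 0).
Eigenvalues of H: -8.3028, -4.6972.
Both eigenvalues < 0, so H is negative definite -> x* is a strict local max.

max


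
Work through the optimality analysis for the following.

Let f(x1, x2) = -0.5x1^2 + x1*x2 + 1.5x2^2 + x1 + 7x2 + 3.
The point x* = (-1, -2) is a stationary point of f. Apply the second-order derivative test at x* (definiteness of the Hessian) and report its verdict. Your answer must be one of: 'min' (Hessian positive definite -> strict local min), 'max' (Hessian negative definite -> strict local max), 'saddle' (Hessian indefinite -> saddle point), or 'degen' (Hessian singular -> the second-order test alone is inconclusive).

Compute the Hessian H = grad^2 f:
  H = [[-1, 1], [1, 3]]
Verify stationarity: grad f(x*) = H x* + g = (0, 0).
Eigenvalues of H: -1.2361, 3.2361.
Eigenvalues have mixed signs, so H is indefinite -> x* is a saddle point.

saddle


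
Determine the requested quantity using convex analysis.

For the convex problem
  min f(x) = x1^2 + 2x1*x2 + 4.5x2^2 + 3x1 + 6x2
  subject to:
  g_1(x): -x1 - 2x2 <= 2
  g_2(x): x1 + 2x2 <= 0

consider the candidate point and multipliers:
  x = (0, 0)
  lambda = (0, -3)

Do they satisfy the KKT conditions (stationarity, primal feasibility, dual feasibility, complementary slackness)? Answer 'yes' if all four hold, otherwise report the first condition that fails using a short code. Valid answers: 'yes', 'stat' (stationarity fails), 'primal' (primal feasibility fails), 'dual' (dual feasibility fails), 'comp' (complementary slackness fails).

Gradient of f: grad f(x) = Q x + c = (3, 6)
Constraint values g_i(x) = a_i^T x - b_i:
  g_1((0, 0)) = -2
  g_2((0, 0)) = 0
Stationarity residual: grad f(x) + sum_i lambda_i a_i = (0, 0)
  -> stationarity OK
Primal feasibility (all g_i <= 0): OK
Dual feasibility (all lambda_i >= 0): FAILS
Complementary slackness (lambda_i * g_i(x) = 0 for all i): OK

Verdict: the first failing condition is dual_feasibility -> dual.

dual


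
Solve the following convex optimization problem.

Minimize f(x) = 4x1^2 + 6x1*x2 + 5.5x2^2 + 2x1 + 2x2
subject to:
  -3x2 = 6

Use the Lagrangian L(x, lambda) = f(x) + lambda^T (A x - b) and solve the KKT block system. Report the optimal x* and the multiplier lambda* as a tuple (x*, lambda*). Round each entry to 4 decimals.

Form the Lagrangian:
  L(x, lambda) = (1/2) x^T Q x + c^T x + lambda^T (A x - b)
Stationarity (grad_x L = 0): Q x + c + A^T lambda = 0.
Primal feasibility: A x = b.

This gives the KKT block system:
  [ Q   A^T ] [ x     ]   [-c ]
  [ A    0  ] [ lambda ] = [ b ]

Solving the linear system:
  x*      = (1.25, -2)
  lambda* = (-4.1667)
  f(x*)   = 11.75

x* = (1.25, -2), lambda* = (-4.1667)


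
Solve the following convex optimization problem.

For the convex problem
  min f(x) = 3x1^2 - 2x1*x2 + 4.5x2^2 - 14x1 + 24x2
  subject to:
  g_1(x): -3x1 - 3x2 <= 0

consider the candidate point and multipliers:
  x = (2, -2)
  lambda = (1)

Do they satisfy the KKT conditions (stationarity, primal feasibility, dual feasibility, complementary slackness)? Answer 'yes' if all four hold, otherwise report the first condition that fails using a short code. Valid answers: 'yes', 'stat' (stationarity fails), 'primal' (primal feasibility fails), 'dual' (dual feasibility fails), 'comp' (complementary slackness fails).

Gradient of f: grad f(x) = Q x + c = (2, 2)
Constraint values g_i(x) = a_i^T x - b_i:
  g_1((2, -2)) = 0
Stationarity residual: grad f(x) + sum_i lambda_i a_i = (-1, -1)
  -> stationarity FAILS
Primal feasibility (all g_i <= 0): OK
Dual feasibility (all lambda_i >= 0): OK
Complementary slackness (lambda_i * g_i(x) = 0 for all i): OK

Verdict: the first failing condition is stationarity -> stat.

stat


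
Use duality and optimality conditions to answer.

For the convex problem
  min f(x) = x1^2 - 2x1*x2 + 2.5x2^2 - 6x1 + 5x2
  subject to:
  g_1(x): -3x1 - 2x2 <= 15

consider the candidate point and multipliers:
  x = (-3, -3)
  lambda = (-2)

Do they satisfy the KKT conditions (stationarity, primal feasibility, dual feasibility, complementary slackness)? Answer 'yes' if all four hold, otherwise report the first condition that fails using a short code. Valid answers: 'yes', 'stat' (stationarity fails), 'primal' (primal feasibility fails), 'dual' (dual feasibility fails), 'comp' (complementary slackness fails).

Gradient of f: grad f(x) = Q x + c = (-6, -4)
Constraint values g_i(x) = a_i^T x - b_i:
  g_1((-3, -3)) = 0
Stationarity residual: grad f(x) + sum_i lambda_i a_i = (0, 0)
  -> stationarity OK
Primal feasibility (all g_i <= 0): OK
Dual feasibility (all lambda_i >= 0): FAILS
Complementary slackness (lambda_i * g_i(x) = 0 for all i): OK

Verdict: the first failing condition is dual_feasibility -> dual.

dual


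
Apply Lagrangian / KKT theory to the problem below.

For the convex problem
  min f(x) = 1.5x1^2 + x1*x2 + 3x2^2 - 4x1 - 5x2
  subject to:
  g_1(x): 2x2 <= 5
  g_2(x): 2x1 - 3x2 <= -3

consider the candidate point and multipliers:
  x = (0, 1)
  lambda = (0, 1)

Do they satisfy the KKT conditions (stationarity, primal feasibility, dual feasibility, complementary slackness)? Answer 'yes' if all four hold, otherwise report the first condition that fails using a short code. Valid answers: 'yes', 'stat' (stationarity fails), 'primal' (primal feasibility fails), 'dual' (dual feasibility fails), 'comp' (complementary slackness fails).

Gradient of f: grad f(x) = Q x + c = (-3, 1)
Constraint values g_i(x) = a_i^T x - b_i:
  g_1((0, 1)) = -3
  g_2((0, 1)) = 0
Stationarity residual: grad f(x) + sum_i lambda_i a_i = (-1, -2)
  -> stationarity FAILS
Primal feasibility (all g_i <= 0): OK
Dual feasibility (all lambda_i >= 0): OK
Complementary slackness (lambda_i * g_i(x) = 0 for all i): OK

Verdict: the first failing condition is stationarity -> stat.

stat


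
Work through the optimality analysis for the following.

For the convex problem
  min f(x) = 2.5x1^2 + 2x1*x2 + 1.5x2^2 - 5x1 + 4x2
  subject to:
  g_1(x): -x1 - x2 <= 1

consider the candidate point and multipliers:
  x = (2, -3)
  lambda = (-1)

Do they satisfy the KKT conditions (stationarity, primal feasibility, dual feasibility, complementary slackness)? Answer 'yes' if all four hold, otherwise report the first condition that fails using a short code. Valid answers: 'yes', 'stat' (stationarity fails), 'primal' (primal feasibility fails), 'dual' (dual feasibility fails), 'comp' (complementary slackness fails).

Gradient of f: grad f(x) = Q x + c = (-1, -1)
Constraint values g_i(x) = a_i^T x - b_i:
  g_1((2, -3)) = 0
Stationarity residual: grad f(x) + sum_i lambda_i a_i = (0, 0)
  -> stationarity OK
Primal feasibility (all g_i <= 0): OK
Dual feasibility (all lambda_i >= 0): FAILS
Complementary slackness (lambda_i * g_i(x) = 0 for all i): OK

Verdict: the first failing condition is dual_feasibility -> dual.

dual


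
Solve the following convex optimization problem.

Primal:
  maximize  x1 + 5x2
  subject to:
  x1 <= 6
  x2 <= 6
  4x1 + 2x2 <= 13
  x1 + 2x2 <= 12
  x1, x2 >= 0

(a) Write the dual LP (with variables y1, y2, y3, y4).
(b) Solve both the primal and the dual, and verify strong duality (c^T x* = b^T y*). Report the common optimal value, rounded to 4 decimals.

The standard primal-dual pair for 'max c^T x s.t. A x <= b, x >= 0' is:
  Dual:  min b^T y  s.t.  A^T y >= c,  y >= 0.

So the dual LP is:
  minimize  6y1 + 6y2 + 13y3 + 12y4
  subject to:
    y1 + 4y3 + y4 >= 1
    y2 + 2y3 + 2y4 >= 5
    y1, y2, y3, y4 >= 0

Solving the primal: x* = (0, 6).
  primal value c^T x* = 30.
Solving the dual: y* = (0, 3, 0, 1).
  dual value b^T y* = 30.
Strong duality: c^T x* = b^T y*. Confirmed.

30


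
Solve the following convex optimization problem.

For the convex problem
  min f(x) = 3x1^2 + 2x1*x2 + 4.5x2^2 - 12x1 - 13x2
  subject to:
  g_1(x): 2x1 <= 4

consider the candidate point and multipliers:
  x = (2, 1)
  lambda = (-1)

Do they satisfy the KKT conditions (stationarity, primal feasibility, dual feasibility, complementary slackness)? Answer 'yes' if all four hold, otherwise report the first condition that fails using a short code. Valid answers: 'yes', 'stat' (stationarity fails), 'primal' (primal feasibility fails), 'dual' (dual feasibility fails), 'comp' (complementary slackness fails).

Gradient of f: grad f(x) = Q x + c = (2, 0)
Constraint values g_i(x) = a_i^T x - b_i:
  g_1((2, 1)) = 0
Stationarity residual: grad f(x) + sum_i lambda_i a_i = (0, 0)
  -> stationarity OK
Primal feasibility (all g_i <= 0): OK
Dual feasibility (all lambda_i >= 0): FAILS
Complementary slackness (lambda_i * g_i(x) = 0 for all i): OK

Verdict: the first failing condition is dual_feasibility -> dual.

dual


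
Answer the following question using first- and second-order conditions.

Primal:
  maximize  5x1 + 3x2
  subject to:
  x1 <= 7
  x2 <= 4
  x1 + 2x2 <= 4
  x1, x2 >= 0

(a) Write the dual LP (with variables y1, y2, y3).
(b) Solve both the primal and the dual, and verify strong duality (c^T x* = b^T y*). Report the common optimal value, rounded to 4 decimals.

The standard primal-dual pair for 'max c^T x s.t. A x <= b, x >= 0' is:
  Dual:  min b^T y  s.t.  A^T y >= c,  y >= 0.

So the dual LP is:
  minimize  7y1 + 4y2 + 4y3
  subject to:
    y1 + y3 >= 5
    y2 + 2y3 >= 3
    y1, y2, y3 >= 0

Solving the primal: x* = (4, 0).
  primal value c^T x* = 20.
Solving the dual: y* = (0, 0, 5).
  dual value b^T y* = 20.
Strong duality: c^T x* = b^T y*. Confirmed.

20


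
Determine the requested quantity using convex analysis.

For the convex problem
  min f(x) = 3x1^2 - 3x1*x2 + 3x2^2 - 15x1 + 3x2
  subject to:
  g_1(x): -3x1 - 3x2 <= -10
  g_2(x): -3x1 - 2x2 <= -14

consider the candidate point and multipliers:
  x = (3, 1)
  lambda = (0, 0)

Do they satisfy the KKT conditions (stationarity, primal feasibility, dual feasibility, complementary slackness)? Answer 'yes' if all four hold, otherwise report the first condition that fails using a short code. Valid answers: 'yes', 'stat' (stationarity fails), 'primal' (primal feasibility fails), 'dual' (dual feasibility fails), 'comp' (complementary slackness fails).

Gradient of f: grad f(x) = Q x + c = (0, 0)
Constraint values g_i(x) = a_i^T x - b_i:
  g_1((3, 1)) = -2
  g_2((3, 1)) = 3
Stationarity residual: grad f(x) + sum_i lambda_i a_i = (0, 0)
  -> stationarity OK
Primal feasibility (all g_i <= 0): FAILS
Dual feasibility (all lambda_i >= 0): OK
Complementary slackness (lambda_i * g_i(x) = 0 for all i): OK

Verdict: the first failing condition is primal_feasibility -> primal.

primal


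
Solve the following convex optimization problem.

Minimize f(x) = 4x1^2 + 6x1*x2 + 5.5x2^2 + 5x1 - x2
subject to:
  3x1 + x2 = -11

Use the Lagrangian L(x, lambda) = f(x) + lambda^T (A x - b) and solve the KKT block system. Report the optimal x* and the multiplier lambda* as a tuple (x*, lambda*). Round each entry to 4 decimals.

Form the Lagrangian:
  L(x, lambda) = (1/2) x^T Q x + c^T x + lambda^T (A x - b)
Stationarity (grad_x L = 0): Q x + c + A^T lambda = 0.
Primal feasibility: A x = b.

This gives the KKT block system:
  [ Q   A^T ] [ x     ]   [-c ]
  [ A    0  ] [ lambda ] = [ b ]

Solving the linear system:
  x*      = (-4.2958, 1.8873)
  lambda* = (6.0141)
  f(x*)   = 21.3944

x* = (-4.2958, 1.8873), lambda* = (6.0141)


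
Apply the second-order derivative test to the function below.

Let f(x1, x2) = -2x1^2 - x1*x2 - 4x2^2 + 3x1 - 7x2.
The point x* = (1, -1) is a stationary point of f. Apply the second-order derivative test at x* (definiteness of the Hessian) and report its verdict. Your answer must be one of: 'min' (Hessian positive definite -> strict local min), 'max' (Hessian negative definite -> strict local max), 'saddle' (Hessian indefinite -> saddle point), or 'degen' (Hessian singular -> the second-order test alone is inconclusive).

Compute the Hessian H = grad^2 f:
  H = [[-4, -1], [-1, -8]]
Verify stationarity: grad f(x*) = H x* + g = (0, 0).
Eigenvalues of H: -8.2361, -3.7639.
Both eigenvalues < 0, so H is negative definite -> x* is a strict local max.

max


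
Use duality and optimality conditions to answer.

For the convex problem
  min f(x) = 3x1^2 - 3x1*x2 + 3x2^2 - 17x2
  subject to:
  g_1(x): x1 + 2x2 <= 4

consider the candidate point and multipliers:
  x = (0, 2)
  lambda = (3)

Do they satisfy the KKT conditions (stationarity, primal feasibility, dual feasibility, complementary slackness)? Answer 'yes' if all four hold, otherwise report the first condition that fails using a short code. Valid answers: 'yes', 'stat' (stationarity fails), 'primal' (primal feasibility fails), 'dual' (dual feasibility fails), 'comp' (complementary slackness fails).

Gradient of f: grad f(x) = Q x + c = (-6, -5)
Constraint values g_i(x) = a_i^T x - b_i:
  g_1((0, 2)) = 0
Stationarity residual: grad f(x) + sum_i lambda_i a_i = (-3, 1)
  -> stationarity FAILS
Primal feasibility (all g_i <= 0): OK
Dual feasibility (all lambda_i >= 0): OK
Complementary slackness (lambda_i * g_i(x) = 0 for all i): OK

Verdict: the first failing condition is stationarity -> stat.

stat
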